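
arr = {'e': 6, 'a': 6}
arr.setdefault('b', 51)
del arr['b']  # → {'e': 6, 'a': 6}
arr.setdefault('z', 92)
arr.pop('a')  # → 6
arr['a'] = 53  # {'e': 6, 'z': 92, 'a': 53}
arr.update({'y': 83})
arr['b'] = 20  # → {'e': 6, 'z': 92, 'a': 53, 'y': 83, 'b': 20}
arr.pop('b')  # 20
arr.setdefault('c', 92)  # 92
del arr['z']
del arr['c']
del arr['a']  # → {'e': 6, 'y': 83}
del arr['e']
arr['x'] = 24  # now {'y': 83, 'x': 24}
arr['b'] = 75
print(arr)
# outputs {'y': 83, 'x': 24, 'b': 75}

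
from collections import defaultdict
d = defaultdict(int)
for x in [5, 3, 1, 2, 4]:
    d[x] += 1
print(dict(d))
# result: {5: 1, 3: 1, 1: 1, 2: 1, 4: 1}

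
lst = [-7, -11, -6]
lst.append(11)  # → [-7, -11, -6, 11]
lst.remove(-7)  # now [-11, -6, 11]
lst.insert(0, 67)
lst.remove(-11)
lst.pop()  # 11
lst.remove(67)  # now [-6]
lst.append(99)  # [-6, 99]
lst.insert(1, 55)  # [-6, 55, 99]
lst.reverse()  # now [99, 55, -6]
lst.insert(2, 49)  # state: [99, 55, 49, -6]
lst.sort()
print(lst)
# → [-6, 49, 55, 99]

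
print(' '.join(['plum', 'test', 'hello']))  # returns plum test hello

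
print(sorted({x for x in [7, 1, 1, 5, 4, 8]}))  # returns [1, 4, 5, 7, 8]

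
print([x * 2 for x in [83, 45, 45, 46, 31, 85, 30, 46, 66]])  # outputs [166, 90, 90, 92, 62, 170, 60, 92, 132]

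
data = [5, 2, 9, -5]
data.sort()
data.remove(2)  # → [-5, 5, 9]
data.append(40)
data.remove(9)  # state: [-5, 5, 40]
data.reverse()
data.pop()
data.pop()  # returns 5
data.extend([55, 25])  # [40, 55, 25]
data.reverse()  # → [25, 55, 40]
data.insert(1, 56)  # [25, 56, 55, 40]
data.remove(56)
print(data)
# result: [25, 55, 40]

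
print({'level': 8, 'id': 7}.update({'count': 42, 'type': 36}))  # None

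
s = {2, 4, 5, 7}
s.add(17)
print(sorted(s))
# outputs [2, 4, 5, 7, 17]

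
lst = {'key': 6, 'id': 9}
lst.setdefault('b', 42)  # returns 42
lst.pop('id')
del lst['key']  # {'b': 42}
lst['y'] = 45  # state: {'b': 42, 'y': 45}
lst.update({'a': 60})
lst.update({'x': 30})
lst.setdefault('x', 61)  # 30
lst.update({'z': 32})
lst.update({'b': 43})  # {'b': 43, 'y': 45, 'a': 60, 'x': 30, 'z': 32}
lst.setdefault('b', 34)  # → 43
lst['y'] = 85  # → {'b': 43, 'y': 85, 'a': 60, 'x': 30, 'z': 32}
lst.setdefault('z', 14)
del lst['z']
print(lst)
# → {'b': 43, 'y': 85, 'a': 60, 'x': 30}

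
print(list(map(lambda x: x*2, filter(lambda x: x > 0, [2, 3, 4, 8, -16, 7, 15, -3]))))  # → [4, 6, 8, 16, 14, 30]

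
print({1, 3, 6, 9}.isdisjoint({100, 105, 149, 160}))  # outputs True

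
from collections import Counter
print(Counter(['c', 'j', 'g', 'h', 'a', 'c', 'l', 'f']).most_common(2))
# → [('c', 2), ('j', 1)]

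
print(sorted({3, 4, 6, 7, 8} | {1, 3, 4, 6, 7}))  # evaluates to [1, 3, 4, 6, 7, 8]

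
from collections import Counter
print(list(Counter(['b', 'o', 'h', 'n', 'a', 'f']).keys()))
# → ['b', 'o', 'h', 'n', 'a', 'f']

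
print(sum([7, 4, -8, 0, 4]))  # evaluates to 7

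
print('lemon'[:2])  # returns le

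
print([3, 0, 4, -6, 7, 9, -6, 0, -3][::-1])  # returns [-3, 0, -6, 9, 7, -6, 4, 0, 3]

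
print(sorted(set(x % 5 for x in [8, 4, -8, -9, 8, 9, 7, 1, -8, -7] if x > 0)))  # [1, 2, 3, 4]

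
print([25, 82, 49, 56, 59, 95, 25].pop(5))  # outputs 95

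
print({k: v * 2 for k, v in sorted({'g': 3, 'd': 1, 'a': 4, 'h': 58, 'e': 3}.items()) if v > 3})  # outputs {'a': 8, 'h': 116}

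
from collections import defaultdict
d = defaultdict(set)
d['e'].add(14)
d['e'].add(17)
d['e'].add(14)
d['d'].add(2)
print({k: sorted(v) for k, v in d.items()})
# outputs {'e': [14, 17], 'd': [2]}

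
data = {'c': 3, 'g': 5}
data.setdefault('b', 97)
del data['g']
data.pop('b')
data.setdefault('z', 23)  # 23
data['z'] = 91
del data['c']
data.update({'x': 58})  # {'z': 91, 'x': 58}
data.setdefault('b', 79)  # 79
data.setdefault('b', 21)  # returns 79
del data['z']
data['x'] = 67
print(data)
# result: {'x': 67, 'b': 79}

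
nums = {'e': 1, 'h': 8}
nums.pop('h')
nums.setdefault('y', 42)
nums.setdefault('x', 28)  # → 28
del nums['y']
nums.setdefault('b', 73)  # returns 73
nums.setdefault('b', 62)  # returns 73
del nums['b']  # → {'e': 1, 'x': 28}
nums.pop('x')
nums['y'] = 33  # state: {'e': 1, 'y': 33}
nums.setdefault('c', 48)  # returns 48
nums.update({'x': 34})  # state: {'e': 1, 'y': 33, 'c': 48, 'x': 34}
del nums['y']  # {'e': 1, 'c': 48, 'x': 34}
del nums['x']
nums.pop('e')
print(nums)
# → {'c': 48}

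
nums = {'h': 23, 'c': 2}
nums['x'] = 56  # {'h': 23, 'c': 2, 'x': 56}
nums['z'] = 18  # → {'h': 23, 'c': 2, 'x': 56, 'z': 18}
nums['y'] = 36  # {'h': 23, 'c': 2, 'x': 56, 'z': 18, 'y': 36}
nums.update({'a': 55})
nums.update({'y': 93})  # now {'h': 23, 'c': 2, 'x': 56, 'z': 18, 'y': 93, 'a': 55}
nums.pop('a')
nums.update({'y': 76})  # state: {'h': 23, 'c': 2, 'x': 56, 'z': 18, 'y': 76}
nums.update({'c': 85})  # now {'h': 23, 'c': 85, 'x': 56, 'z': 18, 'y': 76}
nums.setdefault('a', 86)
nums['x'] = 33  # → {'h': 23, 'c': 85, 'x': 33, 'z': 18, 'y': 76, 'a': 86}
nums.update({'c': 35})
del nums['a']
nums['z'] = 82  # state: {'h': 23, 'c': 35, 'x': 33, 'z': 82, 'y': 76}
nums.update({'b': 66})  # {'h': 23, 'c': 35, 'x': 33, 'z': 82, 'y': 76, 'b': 66}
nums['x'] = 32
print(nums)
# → {'h': 23, 'c': 35, 'x': 32, 'z': 82, 'y': 76, 'b': 66}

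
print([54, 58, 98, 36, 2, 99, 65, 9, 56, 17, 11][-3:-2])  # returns [56]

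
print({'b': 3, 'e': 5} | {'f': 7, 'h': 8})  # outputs {'b': 3, 'e': 5, 'f': 7, 'h': 8}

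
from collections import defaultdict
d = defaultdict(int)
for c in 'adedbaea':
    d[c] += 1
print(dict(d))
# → {'a': 3, 'd': 2, 'e': 2, 'b': 1}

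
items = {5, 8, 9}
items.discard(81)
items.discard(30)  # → {5, 8, 9}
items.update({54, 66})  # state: {5, 8, 9, 54, 66}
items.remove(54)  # {5, 8, 9, 66}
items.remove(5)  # {8, 9, 66}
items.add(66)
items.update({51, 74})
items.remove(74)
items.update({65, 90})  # {8, 9, 51, 65, 66, 90}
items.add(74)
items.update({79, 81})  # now {8, 9, 51, 65, 66, 74, 79, 81, 90}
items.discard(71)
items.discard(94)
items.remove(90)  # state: {8, 9, 51, 65, 66, 74, 79, 81}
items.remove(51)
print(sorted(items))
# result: [8, 9, 65, 66, 74, 79, 81]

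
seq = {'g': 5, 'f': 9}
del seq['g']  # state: {'f': 9}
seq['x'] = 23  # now {'f': 9, 'x': 23}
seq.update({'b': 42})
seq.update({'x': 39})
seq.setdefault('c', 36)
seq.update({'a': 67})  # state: {'f': 9, 'x': 39, 'b': 42, 'c': 36, 'a': 67}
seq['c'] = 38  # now {'f': 9, 'x': 39, 'b': 42, 'c': 38, 'a': 67}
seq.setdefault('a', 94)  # 67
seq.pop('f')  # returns 9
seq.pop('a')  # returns 67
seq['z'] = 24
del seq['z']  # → {'x': 39, 'b': 42, 'c': 38}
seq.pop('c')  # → 38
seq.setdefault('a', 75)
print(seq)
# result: {'x': 39, 'b': 42, 'a': 75}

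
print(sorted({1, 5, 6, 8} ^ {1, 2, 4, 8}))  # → [2, 4, 5, 6]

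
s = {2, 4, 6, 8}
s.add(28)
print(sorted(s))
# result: [2, 4, 6, 8, 28]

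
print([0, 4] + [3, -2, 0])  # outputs [0, 4, 3, -2, 0]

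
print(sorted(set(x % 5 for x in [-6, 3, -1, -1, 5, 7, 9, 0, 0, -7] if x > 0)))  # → [0, 2, 3, 4]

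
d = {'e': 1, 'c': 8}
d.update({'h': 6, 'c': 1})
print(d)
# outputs {'e': 1, 'c': 1, 'h': 6}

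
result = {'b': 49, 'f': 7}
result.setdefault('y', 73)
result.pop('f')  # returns 7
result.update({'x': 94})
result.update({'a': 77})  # {'b': 49, 'y': 73, 'x': 94, 'a': 77}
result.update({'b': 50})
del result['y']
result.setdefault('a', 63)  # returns 77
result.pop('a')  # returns 77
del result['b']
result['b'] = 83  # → {'x': 94, 'b': 83}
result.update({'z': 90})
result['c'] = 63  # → {'x': 94, 'b': 83, 'z': 90, 'c': 63}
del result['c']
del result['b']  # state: {'x': 94, 'z': 90}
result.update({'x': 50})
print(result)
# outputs {'x': 50, 'z': 90}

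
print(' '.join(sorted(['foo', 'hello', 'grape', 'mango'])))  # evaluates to foo grape hello mango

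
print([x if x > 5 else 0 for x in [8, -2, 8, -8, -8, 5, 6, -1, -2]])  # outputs [8, 0, 8, 0, 0, 0, 6, 0, 0]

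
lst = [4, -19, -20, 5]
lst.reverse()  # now [5, -20, -19, 4]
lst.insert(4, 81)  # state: [5, -20, -19, 4, 81]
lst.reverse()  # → [81, 4, -19, -20, 5]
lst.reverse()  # [5, -20, -19, 4, 81]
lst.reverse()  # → [81, 4, -19, -20, 5]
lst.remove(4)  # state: [81, -19, -20, 5]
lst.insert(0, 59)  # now [59, 81, -19, -20, 5]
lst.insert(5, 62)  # [59, 81, -19, -20, 5, 62]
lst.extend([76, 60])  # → [59, 81, -19, -20, 5, 62, 76, 60]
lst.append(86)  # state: [59, 81, -19, -20, 5, 62, 76, 60, 86]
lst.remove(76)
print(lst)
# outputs [59, 81, -19, -20, 5, 62, 60, 86]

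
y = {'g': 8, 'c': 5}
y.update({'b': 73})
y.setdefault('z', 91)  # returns 91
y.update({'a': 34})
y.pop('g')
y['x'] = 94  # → {'c': 5, 'b': 73, 'z': 91, 'a': 34, 'x': 94}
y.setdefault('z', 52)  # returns 91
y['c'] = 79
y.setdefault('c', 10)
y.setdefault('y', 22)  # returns 22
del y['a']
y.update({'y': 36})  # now {'c': 79, 'b': 73, 'z': 91, 'x': 94, 'y': 36}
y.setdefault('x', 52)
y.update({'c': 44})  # {'c': 44, 'b': 73, 'z': 91, 'x': 94, 'y': 36}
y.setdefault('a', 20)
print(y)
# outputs {'c': 44, 'b': 73, 'z': 91, 'x': 94, 'y': 36, 'a': 20}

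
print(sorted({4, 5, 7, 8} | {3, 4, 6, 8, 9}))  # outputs [3, 4, 5, 6, 7, 8, 9]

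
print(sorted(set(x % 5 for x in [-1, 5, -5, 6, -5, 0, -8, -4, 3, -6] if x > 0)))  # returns [0, 1, 3]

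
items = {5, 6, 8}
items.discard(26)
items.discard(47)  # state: {5, 6, 8}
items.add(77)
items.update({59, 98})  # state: {5, 6, 8, 59, 77, 98}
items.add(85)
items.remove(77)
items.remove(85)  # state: {5, 6, 8, 59, 98}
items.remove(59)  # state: {5, 6, 8, 98}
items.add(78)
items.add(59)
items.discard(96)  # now {5, 6, 8, 59, 78, 98}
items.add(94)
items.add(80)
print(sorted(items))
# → [5, 6, 8, 59, 78, 80, 94, 98]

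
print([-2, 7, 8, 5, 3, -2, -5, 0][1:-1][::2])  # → [7, 5, -2]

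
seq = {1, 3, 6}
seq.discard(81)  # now {1, 3, 6}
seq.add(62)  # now {1, 3, 6, 62}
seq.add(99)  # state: {1, 3, 6, 62, 99}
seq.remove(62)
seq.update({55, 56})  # {1, 3, 6, 55, 56, 99}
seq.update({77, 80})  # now {1, 3, 6, 55, 56, 77, 80, 99}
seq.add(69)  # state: {1, 3, 6, 55, 56, 69, 77, 80, 99}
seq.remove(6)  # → {1, 3, 55, 56, 69, 77, 80, 99}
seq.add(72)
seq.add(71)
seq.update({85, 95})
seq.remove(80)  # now {1, 3, 55, 56, 69, 71, 72, 77, 85, 95, 99}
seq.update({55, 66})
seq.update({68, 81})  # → {1, 3, 55, 56, 66, 68, 69, 71, 72, 77, 81, 85, 95, 99}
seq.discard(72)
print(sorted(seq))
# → [1, 3, 55, 56, 66, 68, 69, 71, 77, 81, 85, 95, 99]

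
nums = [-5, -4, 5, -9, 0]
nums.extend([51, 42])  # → [-5, -4, 5, -9, 0, 51, 42]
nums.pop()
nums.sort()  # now [-9, -5, -4, 0, 5, 51]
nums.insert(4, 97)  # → [-9, -5, -4, 0, 97, 5, 51]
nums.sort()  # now [-9, -5, -4, 0, 5, 51, 97]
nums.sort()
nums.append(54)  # [-9, -5, -4, 0, 5, 51, 97, 54]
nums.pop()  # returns 54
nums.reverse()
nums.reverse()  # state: [-9, -5, -4, 0, 5, 51, 97]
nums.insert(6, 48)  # [-9, -5, -4, 0, 5, 51, 48, 97]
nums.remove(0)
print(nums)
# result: [-9, -5, -4, 5, 51, 48, 97]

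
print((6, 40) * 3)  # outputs (6, 40, 6, 40, 6, 40)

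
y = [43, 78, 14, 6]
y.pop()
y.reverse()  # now [14, 78, 43]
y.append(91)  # [14, 78, 43, 91]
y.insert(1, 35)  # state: [14, 35, 78, 43, 91]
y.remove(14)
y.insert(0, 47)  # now [47, 35, 78, 43, 91]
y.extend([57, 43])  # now [47, 35, 78, 43, 91, 57, 43]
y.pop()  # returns 43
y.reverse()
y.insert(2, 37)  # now [57, 91, 37, 43, 78, 35, 47]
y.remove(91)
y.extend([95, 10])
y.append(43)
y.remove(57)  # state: [37, 43, 78, 35, 47, 95, 10, 43]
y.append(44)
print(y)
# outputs [37, 43, 78, 35, 47, 95, 10, 43, 44]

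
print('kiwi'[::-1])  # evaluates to iwik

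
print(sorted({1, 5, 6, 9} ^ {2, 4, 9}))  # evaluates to [1, 2, 4, 5, 6]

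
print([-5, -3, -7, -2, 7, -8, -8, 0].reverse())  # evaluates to None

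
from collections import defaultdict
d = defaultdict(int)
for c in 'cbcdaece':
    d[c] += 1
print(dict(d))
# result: {'c': 3, 'b': 1, 'd': 1, 'a': 1, 'e': 2}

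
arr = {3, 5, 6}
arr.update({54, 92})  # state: {3, 5, 6, 54, 92}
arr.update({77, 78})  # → {3, 5, 6, 54, 77, 78, 92}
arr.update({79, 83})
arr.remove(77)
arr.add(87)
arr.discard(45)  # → {3, 5, 6, 54, 78, 79, 83, 87, 92}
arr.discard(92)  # {3, 5, 6, 54, 78, 79, 83, 87}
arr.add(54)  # {3, 5, 6, 54, 78, 79, 83, 87}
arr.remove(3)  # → {5, 6, 54, 78, 79, 83, 87}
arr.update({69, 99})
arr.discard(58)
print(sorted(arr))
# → [5, 6, 54, 69, 78, 79, 83, 87, 99]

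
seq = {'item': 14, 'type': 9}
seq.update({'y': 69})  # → {'item': 14, 'type': 9, 'y': 69}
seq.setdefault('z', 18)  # 18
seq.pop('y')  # 69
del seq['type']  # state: {'item': 14, 'z': 18}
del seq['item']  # {'z': 18}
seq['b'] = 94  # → {'z': 18, 'b': 94}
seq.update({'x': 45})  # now {'z': 18, 'b': 94, 'x': 45}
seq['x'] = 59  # {'z': 18, 'b': 94, 'x': 59}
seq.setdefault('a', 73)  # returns 73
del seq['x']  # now {'z': 18, 'b': 94, 'a': 73}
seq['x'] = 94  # {'z': 18, 'b': 94, 'a': 73, 'x': 94}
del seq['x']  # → {'z': 18, 'b': 94, 'a': 73}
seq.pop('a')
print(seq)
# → {'z': 18, 'b': 94}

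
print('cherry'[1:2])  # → h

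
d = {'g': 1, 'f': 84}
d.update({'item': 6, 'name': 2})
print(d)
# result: {'g': 1, 'f': 84, 'item': 6, 'name': 2}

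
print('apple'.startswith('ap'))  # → True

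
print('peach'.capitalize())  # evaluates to Peach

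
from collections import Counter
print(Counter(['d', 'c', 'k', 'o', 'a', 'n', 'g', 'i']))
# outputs Counter({'d': 1, 'c': 1, 'k': 1, 'o': 1, 'a': 1, 'n': 1, 'g': 1, 'i': 1})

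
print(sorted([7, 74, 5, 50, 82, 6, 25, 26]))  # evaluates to [5, 6, 7, 25, 26, 50, 74, 82]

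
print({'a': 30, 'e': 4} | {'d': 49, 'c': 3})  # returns {'a': 30, 'e': 4, 'd': 49, 'c': 3}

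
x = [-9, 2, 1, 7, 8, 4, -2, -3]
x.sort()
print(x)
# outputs [-9, -3, -2, 1, 2, 4, 7, 8]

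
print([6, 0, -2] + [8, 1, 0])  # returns [6, 0, -2, 8, 1, 0]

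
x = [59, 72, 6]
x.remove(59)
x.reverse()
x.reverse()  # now [72, 6]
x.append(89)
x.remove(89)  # [72, 6]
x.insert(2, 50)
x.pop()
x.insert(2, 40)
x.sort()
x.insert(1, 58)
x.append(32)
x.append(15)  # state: [6, 58, 40, 72, 32, 15]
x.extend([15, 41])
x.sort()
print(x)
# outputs [6, 15, 15, 32, 40, 41, 58, 72]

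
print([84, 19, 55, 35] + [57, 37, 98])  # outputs [84, 19, 55, 35, 57, 37, 98]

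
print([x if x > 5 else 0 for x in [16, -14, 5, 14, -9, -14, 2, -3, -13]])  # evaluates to [16, 0, 0, 14, 0, 0, 0, 0, 0]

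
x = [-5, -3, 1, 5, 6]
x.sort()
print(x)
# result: [-5, -3, 1, 5, 6]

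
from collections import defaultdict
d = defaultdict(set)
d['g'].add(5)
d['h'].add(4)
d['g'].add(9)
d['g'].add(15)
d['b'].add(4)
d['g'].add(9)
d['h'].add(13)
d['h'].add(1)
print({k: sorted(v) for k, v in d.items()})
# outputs {'g': [5, 9, 15], 'h': [1, 4, 13], 'b': [4]}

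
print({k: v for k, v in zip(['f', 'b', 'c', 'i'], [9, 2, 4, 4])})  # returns {'f': 9, 'b': 2, 'c': 4, 'i': 4}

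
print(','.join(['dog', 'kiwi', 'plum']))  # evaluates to dog,kiwi,plum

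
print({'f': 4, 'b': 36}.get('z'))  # None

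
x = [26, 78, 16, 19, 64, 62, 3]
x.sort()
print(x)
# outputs [3, 16, 19, 26, 62, 64, 78]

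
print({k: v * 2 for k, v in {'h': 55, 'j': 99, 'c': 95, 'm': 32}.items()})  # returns {'h': 110, 'j': 198, 'c': 190, 'm': 64}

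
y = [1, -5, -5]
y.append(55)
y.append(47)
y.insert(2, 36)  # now [1, -5, 36, -5, 55, 47]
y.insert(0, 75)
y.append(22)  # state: [75, 1, -5, 36, -5, 55, 47, 22]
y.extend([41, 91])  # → [75, 1, -5, 36, -5, 55, 47, 22, 41, 91]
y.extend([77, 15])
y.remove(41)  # [75, 1, -5, 36, -5, 55, 47, 22, 91, 77, 15]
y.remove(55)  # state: [75, 1, -5, 36, -5, 47, 22, 91, 77, 15]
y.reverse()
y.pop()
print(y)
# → [15, 77, 91, 22, 47, -5, 36, -5, 1]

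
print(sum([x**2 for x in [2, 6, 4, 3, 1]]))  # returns 66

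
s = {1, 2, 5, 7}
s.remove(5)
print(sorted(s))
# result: [1, 2, 7]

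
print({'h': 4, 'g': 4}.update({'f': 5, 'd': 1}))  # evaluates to None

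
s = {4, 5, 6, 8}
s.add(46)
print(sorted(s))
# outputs [4, 5, 6, 8, 46]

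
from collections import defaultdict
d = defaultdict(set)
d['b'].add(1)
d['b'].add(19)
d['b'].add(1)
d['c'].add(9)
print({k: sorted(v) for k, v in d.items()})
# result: {'b': [1, 19], 'c': [9]}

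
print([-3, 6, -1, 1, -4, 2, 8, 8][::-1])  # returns [8, 8, 2, -4, 1, -1, 6, -3]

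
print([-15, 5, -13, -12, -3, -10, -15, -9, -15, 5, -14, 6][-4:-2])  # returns [-15, 5]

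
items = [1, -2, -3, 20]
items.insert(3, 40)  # [1, -2, -3, 40, 20]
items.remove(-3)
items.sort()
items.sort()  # [-2, 1, 20, 40]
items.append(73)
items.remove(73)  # [-2, 1, 20, 40]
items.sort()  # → [-2, 1, 20, 40]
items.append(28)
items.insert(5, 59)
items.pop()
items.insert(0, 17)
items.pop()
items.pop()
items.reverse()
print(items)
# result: [20, 1, -2, 17]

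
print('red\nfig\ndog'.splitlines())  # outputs ['red', 'fig', 'dog']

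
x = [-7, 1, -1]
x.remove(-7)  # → [1, -1]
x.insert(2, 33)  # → [1, -1, 33]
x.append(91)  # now [1, -1, 33, 91]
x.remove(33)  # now [1, -1, 91]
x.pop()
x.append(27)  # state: [1, -1, 27]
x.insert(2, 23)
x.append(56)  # [1, -1, 23, 27, 56]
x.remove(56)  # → [1, -1, 23, 27]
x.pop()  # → 27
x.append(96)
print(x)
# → [1, -1, 23, 96]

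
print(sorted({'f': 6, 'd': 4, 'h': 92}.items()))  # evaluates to [('d', 4), ('f', 6), ('h', 92)]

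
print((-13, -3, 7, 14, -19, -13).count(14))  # 1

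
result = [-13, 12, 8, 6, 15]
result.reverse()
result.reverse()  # [-13, 12, 8, 6, 15]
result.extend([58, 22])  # [-13, 12, 8, 6, 15, 58, 22]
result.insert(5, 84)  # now [-13, 12, 8, 6, 15, 84, 58, 22]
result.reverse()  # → [22, 58, 84, 15, 6, 8, 12, -13]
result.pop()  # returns -13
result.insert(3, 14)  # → [22, 58, 84, 14, 15, 6, 8, 12]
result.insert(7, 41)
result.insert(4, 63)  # [22, 58, 84, 14, 63, 15, 6, 8, 41, 12]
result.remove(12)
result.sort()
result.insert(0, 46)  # [46, 6, 8, 14, 15, 22, 41, 58, 63, 84]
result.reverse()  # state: [84, 63, 58, 41, 22, 15, 14, 8, 6, 46]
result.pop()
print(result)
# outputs [84, 63, 58, 41, 22, 15, 14, 8, 6]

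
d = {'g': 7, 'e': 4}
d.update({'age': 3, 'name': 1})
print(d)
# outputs {'g': 7, 'e': 4, 'age': 3, 'name': 1}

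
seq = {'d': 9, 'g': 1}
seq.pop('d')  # 9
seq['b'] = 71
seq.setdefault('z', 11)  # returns 11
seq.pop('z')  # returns 11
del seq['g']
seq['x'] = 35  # {'b': 71, 'x': 35}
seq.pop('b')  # 71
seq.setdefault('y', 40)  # 40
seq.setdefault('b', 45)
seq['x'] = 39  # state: {'x': 39, 'y': 40, 'b': 45}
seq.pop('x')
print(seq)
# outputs {'y': 40, 'b': 45}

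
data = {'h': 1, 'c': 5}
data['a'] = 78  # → {'h': 1, 'c': 5, 'a': 78}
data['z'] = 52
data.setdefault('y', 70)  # 70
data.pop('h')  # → 1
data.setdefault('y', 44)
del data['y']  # {'c': 5, 'a': 78, 'z': 52}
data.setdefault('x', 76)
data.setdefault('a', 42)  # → 78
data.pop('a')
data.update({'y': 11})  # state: {'c': 5, 'z': 52, 'x': 76, 'y': 11}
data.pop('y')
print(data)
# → {'c': 5, 'z': 52, 'x': 76}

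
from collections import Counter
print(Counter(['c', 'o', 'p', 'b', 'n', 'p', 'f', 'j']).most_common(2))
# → [('p', 2), ('c', 1)]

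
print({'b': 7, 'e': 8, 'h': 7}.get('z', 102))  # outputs 102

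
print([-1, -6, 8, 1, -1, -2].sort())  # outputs None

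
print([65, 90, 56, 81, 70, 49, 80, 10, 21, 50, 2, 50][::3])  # [65, 81, 80, 50]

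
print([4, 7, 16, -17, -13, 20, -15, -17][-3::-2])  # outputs [20, -17, 7]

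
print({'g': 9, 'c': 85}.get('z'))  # None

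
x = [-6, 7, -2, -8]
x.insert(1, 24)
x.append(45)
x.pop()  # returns 45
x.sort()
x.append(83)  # [-8, -6, -2, 7, 24, 83]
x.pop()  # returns 83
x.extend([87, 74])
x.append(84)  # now [-8, -6, -2, 7, 24, 87, 74, 84]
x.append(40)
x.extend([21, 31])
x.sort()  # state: [-8, -6, -2, 7, 21, 24, 31, 40, 74, 84, 87]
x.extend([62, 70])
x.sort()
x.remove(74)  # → [-8, -6, -2, 7, 21, 24, 31, 40, 62, 70, 84, 87]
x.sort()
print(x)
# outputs [-8, -6, -2, 7, 21, 24, 31, 40, 62, 70, 84, 87]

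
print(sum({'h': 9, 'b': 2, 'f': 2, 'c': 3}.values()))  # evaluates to 16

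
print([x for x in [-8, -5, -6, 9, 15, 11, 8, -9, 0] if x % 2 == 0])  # [-8, -6, 8, 0]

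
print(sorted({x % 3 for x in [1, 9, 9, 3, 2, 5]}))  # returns [0, 1, 2]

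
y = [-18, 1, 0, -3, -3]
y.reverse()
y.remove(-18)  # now [-3, -3, 0, 1]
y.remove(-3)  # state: [-3, 0, 1]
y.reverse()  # [1, 0, -3]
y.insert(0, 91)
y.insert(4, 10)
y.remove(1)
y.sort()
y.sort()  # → [-3, 0, 10, 91]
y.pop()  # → 91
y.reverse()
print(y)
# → [10, 0, -3]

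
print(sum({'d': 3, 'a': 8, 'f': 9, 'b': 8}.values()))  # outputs 28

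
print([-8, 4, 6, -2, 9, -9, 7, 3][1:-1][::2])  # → [4, -2, -9]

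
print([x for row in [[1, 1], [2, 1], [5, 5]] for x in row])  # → [1, 1, 2, 1, 5, 5]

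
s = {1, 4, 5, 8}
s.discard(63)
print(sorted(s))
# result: [1, 4, 5, 8]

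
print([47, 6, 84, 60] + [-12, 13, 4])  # [47, 6, 84, 60, -12, 13, 4]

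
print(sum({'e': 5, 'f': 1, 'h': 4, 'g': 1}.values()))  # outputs 11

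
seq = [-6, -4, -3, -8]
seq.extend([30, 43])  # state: [-6, -4, -3, -8, 30, 43]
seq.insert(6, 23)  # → [-6, -4, -3, -8, 30, 43, 23]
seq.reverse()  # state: [23, 43, 30, -8, -3, -4, -6]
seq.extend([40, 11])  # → [23, 43, 30, -8, -3, -4, -6, 40, 11]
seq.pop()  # 11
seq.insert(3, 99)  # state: [23, 43, 30, 99, -8, -3, -4, -6, 40]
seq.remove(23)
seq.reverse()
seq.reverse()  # [43, 30, 99, -8, -3, -4, -6, 40]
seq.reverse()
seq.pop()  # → 43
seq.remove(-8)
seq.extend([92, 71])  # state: [40, -6, -4, -3, 99, 30, 92, 71]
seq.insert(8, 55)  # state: [40, -6, -4, -3, 99, 30, 92, 71, 55]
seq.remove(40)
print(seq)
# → [-6, -4, -3, 99, 30, 92, 71, 55]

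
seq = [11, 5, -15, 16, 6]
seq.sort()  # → [-15, 5, 6, 11, 16]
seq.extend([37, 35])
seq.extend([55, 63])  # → [-15, 5, 6, 11, 16, 37, 35, 55, 63]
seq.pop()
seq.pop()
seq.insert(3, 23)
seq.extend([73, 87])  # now [-15, 5, 6, 23, 11, 16, 37, 35, 73, 87]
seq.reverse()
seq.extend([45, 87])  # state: [87, 73, 35, 37, 16, 11, 23, 6, 5, -15, 45, 87]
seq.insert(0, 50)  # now [50, 87, 73, 35, 37, 16, 11, 23, 6, 5, -15, 45, 87]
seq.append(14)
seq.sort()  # [-15, 5, 6, 11, 14, 16, 23, 35, 37, 45, 50, 73, 87, 87]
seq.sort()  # [-15, 5, 6, 11, 14, 16, 23, 35, 37, 45, 50, 73, 87, 87]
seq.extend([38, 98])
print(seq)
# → [-15, 5, 6, 11, 14, 16, 23, 35, 37, 45, 50, 73, 87, 87, 38, 98]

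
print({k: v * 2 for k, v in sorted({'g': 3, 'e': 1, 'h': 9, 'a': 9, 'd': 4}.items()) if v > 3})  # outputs {'a': 18, 'd': 8, 'h': 18}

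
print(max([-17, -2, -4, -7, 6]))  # 6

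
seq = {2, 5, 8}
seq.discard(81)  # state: {2, 5, 8}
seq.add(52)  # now {2, 5, 8, 52}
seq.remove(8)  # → {2, 5, 52}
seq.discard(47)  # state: {2, 5, 52}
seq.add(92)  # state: {2, 5, 52, 92}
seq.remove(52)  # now {2, 5, 92}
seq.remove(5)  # {2, 92}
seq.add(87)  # {2, 87, 92}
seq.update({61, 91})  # {2, 61, 87, 91, 92}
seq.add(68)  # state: {2, 61, 68, 87, 91, 92}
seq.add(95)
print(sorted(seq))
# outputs [2, 61, 68, 87, 91, 92, 95]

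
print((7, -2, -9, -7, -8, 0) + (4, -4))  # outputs (7, -2, -9, -7, -8, 0, 4, -4)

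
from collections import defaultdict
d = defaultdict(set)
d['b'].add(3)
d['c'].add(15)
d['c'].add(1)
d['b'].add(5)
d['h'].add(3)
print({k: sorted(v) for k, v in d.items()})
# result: {'b': [3, 5], 'c': [1, 15], 'h': [3]}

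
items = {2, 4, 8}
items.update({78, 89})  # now {2, 4, 8, 78, 89}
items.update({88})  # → {2, 4, 8, 78, 88, 89}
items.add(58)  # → {2, 4, 8, 58, 78, 88, 89}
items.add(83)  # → {2, 4, 8, 58, 78, 83, 88, 89}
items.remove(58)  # {2, 4, 8, 78, 83, 88, 89}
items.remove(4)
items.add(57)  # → {2, 8, 57, 78, 83, 88, 89}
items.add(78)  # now {2, 8, 57, 78, 83, 88, 89}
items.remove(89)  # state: {2, 8, 57, 78, 83, 88}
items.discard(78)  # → {2, 8, 57, 83, 88}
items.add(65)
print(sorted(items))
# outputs [2, 8, 57, 65, 83, 88]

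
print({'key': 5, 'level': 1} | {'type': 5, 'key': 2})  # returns {'key': 2, 'level': 1, 'type': 5}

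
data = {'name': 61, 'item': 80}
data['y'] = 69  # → {'name': 61, 'item': 80, 'y': 69}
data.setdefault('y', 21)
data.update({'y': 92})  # {'name': 61, 'item': 80, 'y': 92}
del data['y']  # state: {'name': 61, 'item': 80}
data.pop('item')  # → 80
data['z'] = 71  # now {'name': 61, 'z': 71}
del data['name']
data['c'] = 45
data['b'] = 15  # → {'z': 71, 'c': 45, 'b': 15}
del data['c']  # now {'z': 71, 'b': 15}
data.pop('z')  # 71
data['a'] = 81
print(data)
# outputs {'b': 15, 'a': 81}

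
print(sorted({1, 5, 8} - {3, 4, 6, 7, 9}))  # [1, 5, 8]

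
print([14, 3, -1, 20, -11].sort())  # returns None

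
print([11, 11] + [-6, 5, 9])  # [11, 11, -6, 5, 9]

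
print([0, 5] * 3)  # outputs [0, 5, 0, 5, 0, 5]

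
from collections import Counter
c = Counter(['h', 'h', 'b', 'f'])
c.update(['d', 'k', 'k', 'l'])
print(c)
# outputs Counter({'h': 2, 'k': 2, 'b': 1, 'f': 1, 'd': 1, 'l': 1})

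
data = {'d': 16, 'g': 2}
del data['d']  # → {'g': 2}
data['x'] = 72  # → {'g': 2, 'x': 72}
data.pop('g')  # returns 2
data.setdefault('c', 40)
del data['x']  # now {'c': 40}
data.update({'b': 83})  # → {'c': 40, 'b': 83}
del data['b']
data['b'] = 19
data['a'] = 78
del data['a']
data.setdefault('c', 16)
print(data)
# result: {'c': 40, 'b': 19}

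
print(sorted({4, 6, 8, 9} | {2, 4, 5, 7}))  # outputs [2, 4, 5, 6, 7, 8, 9]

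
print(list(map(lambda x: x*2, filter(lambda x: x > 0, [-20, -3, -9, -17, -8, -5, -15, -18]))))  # []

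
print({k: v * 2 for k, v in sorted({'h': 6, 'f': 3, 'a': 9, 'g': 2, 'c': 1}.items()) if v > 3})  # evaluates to {'a': 18, 'h': 12}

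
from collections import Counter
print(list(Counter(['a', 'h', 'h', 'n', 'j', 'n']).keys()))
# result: ['a', 'h', 'n', 'j']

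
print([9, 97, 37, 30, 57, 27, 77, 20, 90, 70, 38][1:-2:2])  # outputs [97, 30, 27, 20]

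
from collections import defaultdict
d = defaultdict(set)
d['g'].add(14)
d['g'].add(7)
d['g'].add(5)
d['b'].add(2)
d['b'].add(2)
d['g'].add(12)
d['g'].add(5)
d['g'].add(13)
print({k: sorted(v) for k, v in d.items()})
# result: {'g': [5, 7, 12, 13, 14], 'b': [2]}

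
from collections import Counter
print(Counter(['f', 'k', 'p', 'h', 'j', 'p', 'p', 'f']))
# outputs Counter({'p': 3, 'f': 2, 'k': 1, 'h': 1, 'j': 1})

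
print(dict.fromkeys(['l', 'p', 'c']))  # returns {'l': None, 'p': None, 'c': None}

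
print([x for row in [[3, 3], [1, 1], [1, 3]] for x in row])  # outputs [3, 3, 1, 1, 1, 3]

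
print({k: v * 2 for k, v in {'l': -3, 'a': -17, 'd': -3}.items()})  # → {'l': -6, 'a': -34, 'd': -6}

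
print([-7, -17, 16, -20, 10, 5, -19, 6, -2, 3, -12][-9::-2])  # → [16, -7]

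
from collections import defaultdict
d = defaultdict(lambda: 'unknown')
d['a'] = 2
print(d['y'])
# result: unknown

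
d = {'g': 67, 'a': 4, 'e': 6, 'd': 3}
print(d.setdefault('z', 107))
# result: 107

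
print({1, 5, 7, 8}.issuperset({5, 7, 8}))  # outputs True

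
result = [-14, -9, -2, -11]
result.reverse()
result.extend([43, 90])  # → [-11, -2, -9, -14, 43, 90]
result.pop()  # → 90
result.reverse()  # [43, -14, -9, -2, -11]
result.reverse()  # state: [-11, -2, -9, -14, 43]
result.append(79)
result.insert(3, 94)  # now [-11, -2, -9, 94, -14, 43, 79]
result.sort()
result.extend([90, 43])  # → [-14, -11, -9, -2, 43, 79, 94, 90, 43]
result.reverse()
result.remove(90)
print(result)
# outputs [43, 94, 79, 43, -2, -9, -11, -14]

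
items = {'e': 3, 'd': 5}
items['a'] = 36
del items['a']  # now {'e': 3, 'd': 5}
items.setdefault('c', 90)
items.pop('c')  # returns 90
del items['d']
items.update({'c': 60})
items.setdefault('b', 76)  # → 76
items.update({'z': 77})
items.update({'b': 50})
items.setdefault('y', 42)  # 42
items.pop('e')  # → 3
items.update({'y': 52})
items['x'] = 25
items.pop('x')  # 25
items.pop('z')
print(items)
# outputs {'c': 60, 'b': 50, 'y': 52}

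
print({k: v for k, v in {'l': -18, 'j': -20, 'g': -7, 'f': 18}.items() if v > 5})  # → {'f': 18}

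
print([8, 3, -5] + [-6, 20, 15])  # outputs [8, 3, -5, -6, 20, 15]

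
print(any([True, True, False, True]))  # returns True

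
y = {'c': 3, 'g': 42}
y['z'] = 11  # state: {'c': 3, 'g': 42, 'z': 11}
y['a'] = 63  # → {'c': 3, 'g': 42, 'z': 11, 'a': 63}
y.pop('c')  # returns 3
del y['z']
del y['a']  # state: {'g': 42}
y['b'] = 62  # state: {'g': 42, 'b': 62}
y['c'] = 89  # {'g': 42, 'b': 62, 'c': 89}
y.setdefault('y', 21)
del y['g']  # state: {'b': 62, 'c': 89, 'y': 21}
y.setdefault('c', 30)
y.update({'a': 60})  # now {'b': 62, 'c': 89, 'y': 21, 'a': 60}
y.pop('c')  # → 89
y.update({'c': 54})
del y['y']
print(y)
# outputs {'b': 62, 'a': 60, 'c': 54}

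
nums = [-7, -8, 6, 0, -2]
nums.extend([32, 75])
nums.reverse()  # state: [75, 32, -2, 0, 6, -8, -7]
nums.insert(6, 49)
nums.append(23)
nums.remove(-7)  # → [75, 32, -2, 0, 6, -8, 49, 23]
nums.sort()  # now [-8, -2, 0, 6, 23, 32, 49, 75]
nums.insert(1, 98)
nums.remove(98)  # [-8, -2, 0, 6, 23, 32, 49, 75]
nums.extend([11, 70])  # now [-8, -2, 0, 6, 23, 32, 49, 75, 11, 70]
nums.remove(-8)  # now [-2, 0, 6, 23, 32, 49, 75, 11, 70]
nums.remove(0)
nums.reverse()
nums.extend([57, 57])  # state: [70, 11, 75, 49, 32, 23, 6, -2, 57, 57]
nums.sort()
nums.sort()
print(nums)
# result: [-2, 6, 11, 23, 32, 49, 57, 57, 70, 75]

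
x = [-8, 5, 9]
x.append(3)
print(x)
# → [-8, 5, 9, 3]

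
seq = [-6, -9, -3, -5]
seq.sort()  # [-9, -6, -5, -3]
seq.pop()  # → -3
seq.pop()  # -5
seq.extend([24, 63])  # [-9, -6, 24, 63]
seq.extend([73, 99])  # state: [-9, -6, 24, 63, 73, 99]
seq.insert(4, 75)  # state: [-9, -6, 24, 63, 75, 73, 99]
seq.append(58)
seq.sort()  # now [-9, -6, 24, 58, 63, 73, 75, 99]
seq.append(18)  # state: [-9, -6, 24, 58, 63, 73, 75, 99, 18]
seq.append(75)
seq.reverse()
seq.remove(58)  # [75, 18, 99, 75, 73, 63, 24, -6, -9]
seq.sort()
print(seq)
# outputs [-9, -6, 18, 24, 63, 73, 75, 75, 99]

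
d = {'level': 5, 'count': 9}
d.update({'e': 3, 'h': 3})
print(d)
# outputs {'level': 5, 'count': 9, 'e': 3, 'h': 3}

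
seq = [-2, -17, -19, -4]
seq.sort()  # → [-19, -17, -4, -2]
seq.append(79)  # [-19, -17, -4, -2, 79]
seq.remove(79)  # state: [-19, -17, -4, -2]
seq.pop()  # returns -2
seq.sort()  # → [-19, -17, -4]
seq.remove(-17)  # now [-19, -4]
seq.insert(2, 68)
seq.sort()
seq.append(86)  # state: [-19, -4, 68, 86]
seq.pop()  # 86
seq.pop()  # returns 68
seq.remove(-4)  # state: [-19]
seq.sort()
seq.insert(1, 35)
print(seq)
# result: [-19, 35]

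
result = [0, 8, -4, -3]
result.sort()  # [-4, -3, 0, 8]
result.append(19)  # [-4, -3, 0, 8, 19]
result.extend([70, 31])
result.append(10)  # [-4, -3, 0, 8, 19, 70, 31, 10]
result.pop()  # 10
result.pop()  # 31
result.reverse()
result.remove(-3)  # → [70, 19, 8, 0, -4]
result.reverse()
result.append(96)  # [-4, 0, 8, 19, 70, 96]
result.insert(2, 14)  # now [-4, 0, 14, 8, 19, 70, 96]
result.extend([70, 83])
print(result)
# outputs [-4, 0, 14, 8, 19, 70, 96, 70, 83]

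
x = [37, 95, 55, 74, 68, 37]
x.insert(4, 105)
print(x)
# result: [37, 95, 55, 74, 105, 68, 37]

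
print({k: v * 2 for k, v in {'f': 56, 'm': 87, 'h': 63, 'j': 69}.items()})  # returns {'f': 112, 'm': 174, 'h': 126, 'j': 138}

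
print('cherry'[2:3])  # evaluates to e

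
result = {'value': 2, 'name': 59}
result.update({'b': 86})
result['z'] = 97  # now {'value': 2, 'name': 59, 'b': 86, 'z': 97}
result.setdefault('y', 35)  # 35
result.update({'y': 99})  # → {'value': 2, 'name': 59, 'b': 86, 'z': 97, 'y': 99}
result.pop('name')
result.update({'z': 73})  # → {'value': 2, 'b': 86, 'z': 73, 'y': 99}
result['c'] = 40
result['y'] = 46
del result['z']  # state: {'value': 2, 'b': 86, 'y': 46, 'c': 40}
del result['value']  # {'b': 86, 'y': 46, 'c': 40}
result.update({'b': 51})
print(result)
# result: {'b': 51, 'y': 46, 'c': 40}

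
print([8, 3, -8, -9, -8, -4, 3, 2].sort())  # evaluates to None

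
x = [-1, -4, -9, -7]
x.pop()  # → -7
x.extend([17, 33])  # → [-1, -4, -9, 17, 33]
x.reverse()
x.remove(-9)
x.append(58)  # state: [33, 17, -4, -1, 58]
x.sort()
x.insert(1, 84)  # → [-4, 84, -1, 17, 33, 58]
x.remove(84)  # [-4, -1, 17, 33, 58]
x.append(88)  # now [-4, -1, 17, 33, 58, 88]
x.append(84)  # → [-4, -1, 17, 33, 58, 88, 84]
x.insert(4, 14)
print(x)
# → [-4, -1, 17, 33, 14, 58, 88, 84]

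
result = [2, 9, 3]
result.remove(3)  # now [2, 9]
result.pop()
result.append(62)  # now [2, 62]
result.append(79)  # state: [2, 62, 79]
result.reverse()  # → [79, 62, 2]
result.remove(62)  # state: [79, 2]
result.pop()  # 2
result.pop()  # 79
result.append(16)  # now [16]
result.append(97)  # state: [16, 97]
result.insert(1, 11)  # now [16, 11, 97]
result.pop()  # 97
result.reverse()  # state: [11, 16]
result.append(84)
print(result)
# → [11, 16, 84]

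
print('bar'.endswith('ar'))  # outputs True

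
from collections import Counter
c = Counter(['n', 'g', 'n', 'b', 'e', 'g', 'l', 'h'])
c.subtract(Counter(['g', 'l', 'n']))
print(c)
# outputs Counter({'n': 1, 'g': 1, 'b': 1, 'e': 1, 'h': 1, 'l': 0})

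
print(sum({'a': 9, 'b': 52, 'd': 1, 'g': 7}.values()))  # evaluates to 69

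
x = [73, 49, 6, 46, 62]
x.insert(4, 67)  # [73, 49, 6, 46, 67, 62]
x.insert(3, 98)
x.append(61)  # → [73, 49, 6, 98, 46, 67, 62, 61]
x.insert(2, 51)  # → [73, 49, 51, 6, 98, 46, 67, 62, 61]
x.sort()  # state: [6, 46, 49, 51, 61, 62, 67, 73, 98]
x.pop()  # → 98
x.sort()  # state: [6, 46, 49, 51, 61, 62, 67, 73]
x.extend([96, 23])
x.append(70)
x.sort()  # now [6, 23, 46, 49, 51, 61, 62, 67, 70, 73, 96]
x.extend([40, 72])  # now [6, 23, 46, 49, 51, 61, 62, 67, 70, 73, 96, 40, 72]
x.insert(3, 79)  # [6, 23, 46, 79, 49, 51, 61, 62, 67, 70, 73, 96, 40, 72]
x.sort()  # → [6, 23, 40, 46, 49, 51, 61, 62, 67, 70, 72, 73, 79, 96]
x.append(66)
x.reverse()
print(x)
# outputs [66, 96, 79, 73, 72, 70, 67, 62, 61, 51, 49, 46, 40, 23, 6]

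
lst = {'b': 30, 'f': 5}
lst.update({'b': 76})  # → {'b': 76, 'f': 5}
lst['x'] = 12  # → {'b': 76, 'f': 5, 'x': 12}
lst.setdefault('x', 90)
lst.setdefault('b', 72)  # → 76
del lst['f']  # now {'b': 76, 'x': 12}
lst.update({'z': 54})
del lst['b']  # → {'x': 12, 'z': 54}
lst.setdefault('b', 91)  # 91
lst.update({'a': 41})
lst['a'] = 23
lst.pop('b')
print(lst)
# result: {'x': 12, 'z': 54, 'a': 23}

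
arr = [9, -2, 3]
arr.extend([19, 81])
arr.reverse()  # [81, 19, 3, -2, 9]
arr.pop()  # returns 9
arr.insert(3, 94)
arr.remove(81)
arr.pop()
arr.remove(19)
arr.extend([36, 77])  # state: [3, 94, 36, 77]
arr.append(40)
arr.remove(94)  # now [3, 36, 77, 40]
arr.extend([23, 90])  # [3, 36, 77, 40, 23, 90]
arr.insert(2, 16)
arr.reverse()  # [90, 23, 40, 77, 16, 36, 3]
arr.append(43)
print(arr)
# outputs [90, 23, 40, 77, 16, 36, 3, 43]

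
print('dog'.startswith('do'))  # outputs True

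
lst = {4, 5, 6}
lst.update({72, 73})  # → {4, 5, 6, 72, 73}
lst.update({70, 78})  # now {4, 5, 6, 70, 72, 73, 78}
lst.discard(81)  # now {4, 5, 6, 70, 72, 73, 78}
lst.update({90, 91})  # {4, 5, 6, 70, 72, 73, 78, 90, 91}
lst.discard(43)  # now {4, 5, 6, 70, 72, 73, 78, 90, 91}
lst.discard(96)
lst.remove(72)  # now {4, 5, 6, 70, 73, 78, 90, 91}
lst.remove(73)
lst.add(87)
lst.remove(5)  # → {4, 6, 70, 78, 87, 90, 91}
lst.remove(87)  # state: {4, 6, 70, 78, 90, 91}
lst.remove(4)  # {6, 70, 78, 90, 91}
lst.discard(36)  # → {6, 70, 78, 90, 91}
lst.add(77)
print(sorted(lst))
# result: [6, 70, 77, 78, 90, 91]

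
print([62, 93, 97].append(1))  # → None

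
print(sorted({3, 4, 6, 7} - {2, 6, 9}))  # [3, 4, 7]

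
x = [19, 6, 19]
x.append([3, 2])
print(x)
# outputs [19, 6, 19, [3, 2]]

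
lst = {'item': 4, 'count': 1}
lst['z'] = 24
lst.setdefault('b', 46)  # 46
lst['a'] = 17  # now {'item': 4, 'count': 1, 'z': 24, 'b': 46, 'a': 17}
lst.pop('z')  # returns 24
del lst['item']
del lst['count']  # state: {'b': 46, 'a': 17}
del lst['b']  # {'a': 17}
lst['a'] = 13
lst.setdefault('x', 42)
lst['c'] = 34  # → {'a': 13, 'x': 42, 'c': 34}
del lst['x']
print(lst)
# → {'a': 13, 'c': 34}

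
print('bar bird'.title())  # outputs Bar Bird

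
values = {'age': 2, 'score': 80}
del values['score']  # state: {'age': 2}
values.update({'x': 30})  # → {'age': 2, 'x': 30}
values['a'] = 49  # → {'age': 2, 'x': 30, 'a': 49}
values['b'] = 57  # {'age': 2, 'x': 30, 'a': 49, 'b': 57}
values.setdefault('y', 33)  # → 33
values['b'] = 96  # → {'age': 2, 'x': 30, 'a': 49, 'b': 96, 'y': 33}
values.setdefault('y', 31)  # 33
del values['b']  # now {'age': 2, 'x': 30, 'a': 49, 'y': 33}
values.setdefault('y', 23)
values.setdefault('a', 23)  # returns 49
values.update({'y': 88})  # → {'age': 2, 'x': 30, 'a': 49, 'y': 88}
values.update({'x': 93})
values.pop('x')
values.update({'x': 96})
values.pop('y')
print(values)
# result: {'age': 2, 'a': 49, 'x': 96}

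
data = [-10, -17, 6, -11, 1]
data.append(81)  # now [-10, -17, 6, -11, 1, 81]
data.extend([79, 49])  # [-10, -17, 6, -11, 1, 81, 79, 49]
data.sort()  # [-17, -11, -10, 1, 6, 49, 79, 81]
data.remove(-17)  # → [-11, -10, 1, 6, 49, 79, 81]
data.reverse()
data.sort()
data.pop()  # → 81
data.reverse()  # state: [79, 49, 6, 1, -10, -11]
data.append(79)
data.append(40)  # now [79, 49, 6, 1, -10, -11, 79, 40]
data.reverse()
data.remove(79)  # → [40, -11, -10, 1, 6, 49, 79]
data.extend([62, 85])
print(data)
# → [40, -11, -10, 1, 6, 49, 79, 62, 85]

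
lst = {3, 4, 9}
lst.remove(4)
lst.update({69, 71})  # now {3, 9, 69, 71}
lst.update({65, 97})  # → {3, 9, 65, 69, 71, 97}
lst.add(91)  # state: {3, 9, 65, 69, 71, 91, 97}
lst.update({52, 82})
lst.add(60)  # {3, 9, 52, 60, 65, 69, 71, 82, 91, 97}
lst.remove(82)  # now {3, 9, 52, 60, 65, 69, 71, 91, 97}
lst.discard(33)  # {3, 9, 52, 60, 65, 69, 71, 91, 97}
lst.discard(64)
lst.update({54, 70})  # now {3, 9, 52, 54, 60, 65, 69, 70, 71, 91, 97}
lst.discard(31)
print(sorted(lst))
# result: [3, 9, 52, 54, 60, 65, 69, 70, 71, 91, 97]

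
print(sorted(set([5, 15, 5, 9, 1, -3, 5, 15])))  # [-3, 1, 5, 9, 15]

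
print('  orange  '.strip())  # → orange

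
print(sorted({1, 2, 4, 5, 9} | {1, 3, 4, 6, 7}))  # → [1, 2, 3, 4, 5, 6, 7, 9]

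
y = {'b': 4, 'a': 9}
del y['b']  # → {'a': 9}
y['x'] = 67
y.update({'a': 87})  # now {'a': 87, 'x': 67}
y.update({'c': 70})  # {'a': 87, 'x': 67, 'c': 70}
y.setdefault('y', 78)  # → 78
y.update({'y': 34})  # {'a': 87, 'x': 67, 'c': 70, 'y': 34}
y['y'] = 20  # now {'a': 87, 'x': 67, 'c': 70, 'y': 20}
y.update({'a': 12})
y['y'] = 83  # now {'a': 12, 'x': 67, 'c': 70, 'y': 83}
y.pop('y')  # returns 83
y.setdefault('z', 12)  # 12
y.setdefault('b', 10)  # 10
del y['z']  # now {'a': 12, 'x': 67, 'c': 70, 'b': 10}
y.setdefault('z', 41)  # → 41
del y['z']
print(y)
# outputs {'a': 12, 'x': 67, 'c': 70, 'b': 10}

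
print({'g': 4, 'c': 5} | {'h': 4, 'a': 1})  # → {'g': 4, 'c': 5, 'h': 4, 'a': 1}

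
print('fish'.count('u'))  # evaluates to 0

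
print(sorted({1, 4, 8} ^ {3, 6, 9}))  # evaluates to [1, 3, 4, 6, 8, 9]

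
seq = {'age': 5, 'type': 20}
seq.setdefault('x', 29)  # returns 29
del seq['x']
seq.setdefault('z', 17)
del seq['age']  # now {'type': 20, 'z': 17}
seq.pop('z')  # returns 17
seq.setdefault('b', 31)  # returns 31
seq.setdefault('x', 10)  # 10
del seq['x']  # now {'type': 20, 'b': 31}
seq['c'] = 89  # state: {'type': 20, 'b': 31, 'c': 89}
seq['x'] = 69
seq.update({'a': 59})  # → {'type': 20, 'b': 31, 'c': 89, 'x': 69, 'a': 59}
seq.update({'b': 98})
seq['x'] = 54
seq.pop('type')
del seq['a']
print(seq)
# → {'b': 98, 'c': 89, 'x': 54}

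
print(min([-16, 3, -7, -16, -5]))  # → -16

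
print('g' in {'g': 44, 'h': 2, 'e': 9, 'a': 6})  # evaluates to True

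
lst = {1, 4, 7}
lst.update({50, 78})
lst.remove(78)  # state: {1, 4, 7, 50}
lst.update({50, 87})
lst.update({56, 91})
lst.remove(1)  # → {4, 7, 50, 56, 87, 91}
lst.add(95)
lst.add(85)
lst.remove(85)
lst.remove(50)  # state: {4, 7, 56, 87, 91, 95}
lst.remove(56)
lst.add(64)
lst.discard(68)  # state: {4, 7, 64, 87, 91, 95}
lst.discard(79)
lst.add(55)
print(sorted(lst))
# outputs [4, 7, 55, 64, 87, 91, 95]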